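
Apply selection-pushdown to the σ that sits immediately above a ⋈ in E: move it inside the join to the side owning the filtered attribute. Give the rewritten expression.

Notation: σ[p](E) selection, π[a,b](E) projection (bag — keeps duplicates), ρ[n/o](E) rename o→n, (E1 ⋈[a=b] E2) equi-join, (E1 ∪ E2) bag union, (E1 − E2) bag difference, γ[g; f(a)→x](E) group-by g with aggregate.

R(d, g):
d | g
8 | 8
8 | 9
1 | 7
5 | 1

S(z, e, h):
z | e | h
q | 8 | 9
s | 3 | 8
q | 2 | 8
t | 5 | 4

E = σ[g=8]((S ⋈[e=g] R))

σ filters on g, owned by the right side.
E' = (S ⋈[e=g] σ[g=8](R))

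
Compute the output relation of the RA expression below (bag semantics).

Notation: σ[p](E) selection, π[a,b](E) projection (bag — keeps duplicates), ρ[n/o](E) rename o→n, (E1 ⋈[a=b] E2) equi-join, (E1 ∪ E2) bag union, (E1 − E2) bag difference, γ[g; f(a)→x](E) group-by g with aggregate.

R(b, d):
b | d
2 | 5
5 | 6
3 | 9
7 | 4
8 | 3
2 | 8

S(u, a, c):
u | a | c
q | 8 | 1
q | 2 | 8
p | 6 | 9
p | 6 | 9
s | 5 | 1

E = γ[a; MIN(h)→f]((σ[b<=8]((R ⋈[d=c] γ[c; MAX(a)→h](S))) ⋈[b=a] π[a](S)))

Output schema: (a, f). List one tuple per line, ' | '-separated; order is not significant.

Subexpression sizes:
  R → 6
  S → 5
  γ[c; MAX(a)→h](S) → 3
  (R ⋈[d=c] γ[c; MAX(a)→h](S)) → 2
  σ[b<=8]((R ⋈[d=c] γ[c; MAX(a)→h](S))) → 2
  S → 5
  π[a](S) → 5
  (σ[b<=8]((R ⋈[d=c] γ[c; MAX(a)→h](S))) ⋈[b=a] π[a](S)) → 1
  γ[a; MIN(h)→f]((σ[b<=8]((R ⋈[d=c] γ[c; MAX(a)→h](S))) ⋈[b=a] π[a](S))) → 1

== RESULT ==
a | f
2 | 2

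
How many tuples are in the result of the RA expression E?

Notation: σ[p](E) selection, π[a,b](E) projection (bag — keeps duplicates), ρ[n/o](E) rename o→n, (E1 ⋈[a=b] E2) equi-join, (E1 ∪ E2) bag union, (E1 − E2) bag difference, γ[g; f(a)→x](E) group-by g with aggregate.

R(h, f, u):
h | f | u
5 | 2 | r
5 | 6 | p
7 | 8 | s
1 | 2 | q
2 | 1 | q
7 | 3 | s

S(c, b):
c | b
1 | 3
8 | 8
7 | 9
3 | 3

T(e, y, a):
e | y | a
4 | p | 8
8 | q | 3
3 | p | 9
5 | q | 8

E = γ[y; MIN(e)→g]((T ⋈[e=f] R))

Row counts bottom-up:
  T → 4
  R → 6
  (T ⋈[e=f] R) → 2
  γ[y; MIN(e)→g]((T ⋈[e=f] R)) → 2

|E| = 2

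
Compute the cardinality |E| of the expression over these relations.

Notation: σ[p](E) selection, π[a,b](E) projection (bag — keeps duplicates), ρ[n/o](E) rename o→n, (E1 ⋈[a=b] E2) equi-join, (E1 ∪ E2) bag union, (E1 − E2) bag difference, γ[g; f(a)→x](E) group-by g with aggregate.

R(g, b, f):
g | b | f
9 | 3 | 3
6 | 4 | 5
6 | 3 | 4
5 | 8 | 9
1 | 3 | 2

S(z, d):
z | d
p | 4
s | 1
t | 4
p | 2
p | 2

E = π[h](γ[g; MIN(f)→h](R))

Per-node cardinality:
  R → 5
  γ[g; MIN(f)→h](R) → 4
  π[h](γ[g; MIN(f)→h](R)) → 4

|E| = 4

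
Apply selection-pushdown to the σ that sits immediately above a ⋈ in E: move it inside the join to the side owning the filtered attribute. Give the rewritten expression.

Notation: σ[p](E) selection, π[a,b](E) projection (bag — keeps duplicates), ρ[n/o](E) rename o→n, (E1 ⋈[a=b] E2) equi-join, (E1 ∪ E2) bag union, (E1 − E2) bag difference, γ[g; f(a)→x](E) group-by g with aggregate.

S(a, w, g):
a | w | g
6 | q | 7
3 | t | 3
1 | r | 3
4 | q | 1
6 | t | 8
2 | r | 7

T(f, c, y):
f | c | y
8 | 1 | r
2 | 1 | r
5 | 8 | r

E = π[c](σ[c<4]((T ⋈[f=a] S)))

σ filters on c, owned by the left side.
E' = π[c]((σ[c<4](T) ⋈[f=a] S))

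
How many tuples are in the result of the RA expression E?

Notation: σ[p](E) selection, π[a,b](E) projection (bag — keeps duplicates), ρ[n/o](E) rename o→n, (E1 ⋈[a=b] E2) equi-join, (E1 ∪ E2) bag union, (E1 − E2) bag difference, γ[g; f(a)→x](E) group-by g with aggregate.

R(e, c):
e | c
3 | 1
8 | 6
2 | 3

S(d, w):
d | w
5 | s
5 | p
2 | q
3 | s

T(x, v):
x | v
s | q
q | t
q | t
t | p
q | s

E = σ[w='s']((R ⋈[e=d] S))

Stepwise |·|:
  R → 3
  S → 4
  (R ⋈[e=d] S) → 2
  σ[w='s']((R ⋈[e=d] S)) → 1

|E| = 1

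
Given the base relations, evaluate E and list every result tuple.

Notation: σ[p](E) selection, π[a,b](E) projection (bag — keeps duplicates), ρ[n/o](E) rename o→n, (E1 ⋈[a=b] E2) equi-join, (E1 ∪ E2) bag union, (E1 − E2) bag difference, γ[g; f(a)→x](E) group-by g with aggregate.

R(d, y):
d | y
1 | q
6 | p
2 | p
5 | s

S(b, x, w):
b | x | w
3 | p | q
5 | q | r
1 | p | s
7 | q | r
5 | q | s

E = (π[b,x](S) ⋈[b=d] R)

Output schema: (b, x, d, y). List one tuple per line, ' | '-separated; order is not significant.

Stepwise |·|:
  S → 5
  π[b,x](S) → 5
  R → 4
  (π[b,x](S) ⋈[b=d] R) → 3

== RESULT ==
b | x | d | y
1 | p | 1 | q
5 | q | 5 | s
5 | q | 5 | s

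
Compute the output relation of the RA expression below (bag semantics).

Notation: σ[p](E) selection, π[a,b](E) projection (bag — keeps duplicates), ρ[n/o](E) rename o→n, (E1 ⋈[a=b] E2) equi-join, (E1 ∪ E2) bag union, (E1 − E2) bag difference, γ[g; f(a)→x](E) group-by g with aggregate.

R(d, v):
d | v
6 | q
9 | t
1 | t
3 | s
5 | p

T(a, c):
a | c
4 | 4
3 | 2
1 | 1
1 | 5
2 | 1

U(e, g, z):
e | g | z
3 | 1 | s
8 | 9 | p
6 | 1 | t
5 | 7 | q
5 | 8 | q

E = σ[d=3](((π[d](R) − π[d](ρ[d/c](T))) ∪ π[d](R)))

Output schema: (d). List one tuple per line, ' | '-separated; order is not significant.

Stepwise |·|:
  R → 5
  π[d](R) → 5
  T → 5
  ρ[d/c](T) → 5
  π[d](ρ[d/c](T)) → 5
  (π[d](R) − π[d](ρ[d/c](T))) → 3
  R → 5
  π[d](R) → 5
  ((π[d](R) − π[d](ρ[d/c](T))) ∪ π[d](R)) → 8
  σ[d=3](((π[d](R) − π[d](ρ[d/c](T))) ∪ π[d](R))) → 2

== RESULT ==
d
3
3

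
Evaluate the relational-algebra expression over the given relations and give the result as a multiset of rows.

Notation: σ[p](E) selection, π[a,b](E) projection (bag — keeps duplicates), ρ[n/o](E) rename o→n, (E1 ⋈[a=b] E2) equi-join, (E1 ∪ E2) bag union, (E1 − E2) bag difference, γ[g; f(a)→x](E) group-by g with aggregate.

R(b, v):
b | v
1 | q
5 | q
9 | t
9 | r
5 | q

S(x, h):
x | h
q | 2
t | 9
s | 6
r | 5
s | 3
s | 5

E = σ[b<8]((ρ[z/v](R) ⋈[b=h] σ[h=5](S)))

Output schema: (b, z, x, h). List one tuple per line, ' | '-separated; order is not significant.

Subexpression sizes:
  R → 5
  ρ[z/v](R) → 5
  S → 6
  σ[h=5](S) → 2
  (ρ[z/v](R) ⋈[b=h] σ[h=5](S)) → 4
  σ[b<8]((ρ[z/v](R) ⋈[b=h] σ[h=5](S))) → 4

== RESULT ==
b | z | x | h
5 | q | r | 5
5 | q | r | 5
5 | q | s | 5
5 | q | s | 5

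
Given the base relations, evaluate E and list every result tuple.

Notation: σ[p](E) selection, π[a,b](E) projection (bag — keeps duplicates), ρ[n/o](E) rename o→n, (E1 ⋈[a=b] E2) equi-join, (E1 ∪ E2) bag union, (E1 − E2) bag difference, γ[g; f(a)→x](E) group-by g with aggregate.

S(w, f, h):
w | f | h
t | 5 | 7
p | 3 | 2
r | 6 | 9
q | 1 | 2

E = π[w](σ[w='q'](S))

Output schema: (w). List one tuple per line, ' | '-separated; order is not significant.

Row counts bottom-up:
  S → 4
  σ[w='q'](S) → 1
  π[w](σ[w='q'](S)) → 1

== RESULT ==
w
q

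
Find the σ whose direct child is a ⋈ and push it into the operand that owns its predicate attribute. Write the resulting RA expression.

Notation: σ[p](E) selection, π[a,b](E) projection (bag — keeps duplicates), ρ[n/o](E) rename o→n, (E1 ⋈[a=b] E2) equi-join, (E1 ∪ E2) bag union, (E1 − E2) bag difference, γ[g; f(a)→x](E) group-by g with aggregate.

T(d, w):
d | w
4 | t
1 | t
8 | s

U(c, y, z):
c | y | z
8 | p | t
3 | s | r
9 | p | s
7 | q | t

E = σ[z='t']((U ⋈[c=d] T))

σ filters on z, owned by the left side.
E' = (σ[z='t'](U) ⋈[c=d] T)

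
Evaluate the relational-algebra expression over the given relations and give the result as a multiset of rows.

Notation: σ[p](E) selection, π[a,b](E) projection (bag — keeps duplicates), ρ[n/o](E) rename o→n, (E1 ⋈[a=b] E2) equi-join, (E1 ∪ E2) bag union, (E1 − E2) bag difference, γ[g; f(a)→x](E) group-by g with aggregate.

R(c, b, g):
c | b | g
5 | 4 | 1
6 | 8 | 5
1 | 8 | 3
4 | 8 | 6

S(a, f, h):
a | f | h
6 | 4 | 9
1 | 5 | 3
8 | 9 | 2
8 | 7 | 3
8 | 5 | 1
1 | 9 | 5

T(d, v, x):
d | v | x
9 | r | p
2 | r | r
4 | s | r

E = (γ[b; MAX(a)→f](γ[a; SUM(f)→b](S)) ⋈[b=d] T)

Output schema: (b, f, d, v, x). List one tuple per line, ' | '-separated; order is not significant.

Per-node cardinality:
  S → 6
  γ[a; SUM(f)→b](S) → 3
  γ[b; MAX(a)→f](γ[a; SUM(f)→b](S)) → 3
  T → 3
  (γ[b; MAX(a)→f](γ[a; SUM(f)→b](S)) ⋈[b=d] T) → 1

== RESULT ==
b | f | d | v | x
4 | 6 | 4 | s | r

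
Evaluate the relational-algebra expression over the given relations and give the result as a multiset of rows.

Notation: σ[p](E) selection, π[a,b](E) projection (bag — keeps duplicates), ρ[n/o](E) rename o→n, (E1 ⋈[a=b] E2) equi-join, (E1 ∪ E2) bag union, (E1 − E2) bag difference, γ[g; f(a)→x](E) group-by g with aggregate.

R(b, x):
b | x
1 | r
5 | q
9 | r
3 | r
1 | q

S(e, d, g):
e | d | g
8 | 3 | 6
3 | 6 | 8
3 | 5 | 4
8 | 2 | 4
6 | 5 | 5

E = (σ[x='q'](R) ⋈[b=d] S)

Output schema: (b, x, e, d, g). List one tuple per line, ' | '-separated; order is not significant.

Stepwise |·|:
  R → 5
  σ[x='q'](R) → 2
  S → 5
  (σ[x='q'](R) ⋈[b=d] S) → 2

== RESULT ==
b | x | e | d | g
5 | q | 3 | 5 | 4
5 | q | 6 | 5 | 5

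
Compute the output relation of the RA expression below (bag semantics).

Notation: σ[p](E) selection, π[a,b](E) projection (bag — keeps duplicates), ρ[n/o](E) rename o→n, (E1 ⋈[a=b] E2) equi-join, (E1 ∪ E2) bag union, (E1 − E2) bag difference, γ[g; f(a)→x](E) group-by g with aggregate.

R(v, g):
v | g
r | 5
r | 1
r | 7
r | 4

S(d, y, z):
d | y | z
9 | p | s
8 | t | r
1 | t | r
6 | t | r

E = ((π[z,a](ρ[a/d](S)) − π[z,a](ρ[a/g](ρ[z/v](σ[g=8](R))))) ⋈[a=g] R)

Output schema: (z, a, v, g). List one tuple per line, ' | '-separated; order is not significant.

Row counts bottom-up:
  S → 4
  ρ[a/d](S) → 4
  π[z,a](ρ[a/d](S)) → 4
  R → 4
  σ[g=8](R) → 0
  ρ[z/v](σ[g=8](R)) → 0
  ρ[a/g](ρ[z/v](σ[g=8](R))) → 0
  π[z,a](ρ[a/g](ρ[z/v](σ[g=8](R)))) → 0
  (π[z,a](ρ[a/d](S)) − π[z,a](ρ[a/g](ρ[z/v](σ[g=8](R))))) → 4
  R → 4
  ((π[z,a](ρ[a/d](S)) − π[z,a](ρ[a/g](ρ[z/v](σ[g=8](R))))) ⋈[a=g] R) → 1

== RESULT ==
z | a | v | g
r | 1 | r | 1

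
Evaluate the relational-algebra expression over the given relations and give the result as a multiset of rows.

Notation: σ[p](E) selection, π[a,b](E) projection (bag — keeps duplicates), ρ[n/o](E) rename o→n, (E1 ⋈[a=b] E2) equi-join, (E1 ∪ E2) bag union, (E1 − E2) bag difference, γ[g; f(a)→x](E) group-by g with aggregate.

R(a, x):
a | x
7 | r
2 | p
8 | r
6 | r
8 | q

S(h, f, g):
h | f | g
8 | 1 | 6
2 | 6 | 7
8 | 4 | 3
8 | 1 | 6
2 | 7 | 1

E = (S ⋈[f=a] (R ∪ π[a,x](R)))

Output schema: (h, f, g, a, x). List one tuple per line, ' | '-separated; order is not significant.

Row counts bottom-up:
  S → 5
  R → 5
  R → 5
  π[a,x](R) → 5
  (R ∪ π[a,x](R)) → 10
  (S ⋈[f=a] (R ∪ π[a,x](R))) → 4

== RESULT ==
h | f | g | a | x
2 | 6 | 7 | 6 | r
2 | 6 | 7 | 6 | r
2 | 7 | 1 | 7 | r
2 | 7 | 1 | 7 | r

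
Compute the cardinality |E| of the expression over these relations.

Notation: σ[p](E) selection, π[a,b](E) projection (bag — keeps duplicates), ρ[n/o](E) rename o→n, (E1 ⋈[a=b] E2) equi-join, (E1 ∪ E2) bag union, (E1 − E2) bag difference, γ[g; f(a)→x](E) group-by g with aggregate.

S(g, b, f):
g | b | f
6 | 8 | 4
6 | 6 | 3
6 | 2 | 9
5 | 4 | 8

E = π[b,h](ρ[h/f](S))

Row counts bottom-up:
  S → 4
  ρ[h/f](S) → 4
  π[b,h](ρ[h/f](S)) → 4

|E| = 4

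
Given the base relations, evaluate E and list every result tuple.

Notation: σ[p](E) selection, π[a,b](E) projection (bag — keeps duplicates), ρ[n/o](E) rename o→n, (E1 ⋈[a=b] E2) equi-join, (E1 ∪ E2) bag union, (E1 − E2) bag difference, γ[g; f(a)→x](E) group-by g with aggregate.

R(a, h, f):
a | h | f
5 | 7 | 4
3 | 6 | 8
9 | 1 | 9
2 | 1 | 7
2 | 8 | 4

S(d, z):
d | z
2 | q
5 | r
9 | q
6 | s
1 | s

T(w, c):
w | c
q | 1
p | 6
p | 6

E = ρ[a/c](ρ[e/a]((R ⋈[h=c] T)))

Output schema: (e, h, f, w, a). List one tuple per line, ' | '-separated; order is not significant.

Stepwise |·|:
  R → 5
  T → 3
  (R ⋈[h=c] T) → 4
  ρ[e/a]((R ⋈[h=c] T)) → 4
  ρ[a/c](ρ[e/a]((R ⋈[h=c] T))) → 4

== RESULT ==
e | h | f | w | a
2 | 1 | 7 | q | 1
3 | 6 | 8 | p | 6
3 | 6 | 8 | p | 6
9 | 1 | 9 | q | 1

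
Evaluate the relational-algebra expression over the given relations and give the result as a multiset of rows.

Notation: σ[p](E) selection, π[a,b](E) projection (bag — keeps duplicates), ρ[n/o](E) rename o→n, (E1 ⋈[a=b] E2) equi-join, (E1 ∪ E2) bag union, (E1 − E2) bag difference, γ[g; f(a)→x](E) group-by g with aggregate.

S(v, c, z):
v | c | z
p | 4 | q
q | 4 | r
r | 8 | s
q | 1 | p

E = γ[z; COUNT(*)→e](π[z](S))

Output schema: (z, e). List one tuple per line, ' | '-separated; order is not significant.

Row counts bottom-up:
  S → 4
  π[z](S) → 4
  γ[z; COUNT(*)→e](π[z](S)) → 4

== RESULT ==
z | e
p | 1
q | 1
r | 1
s | 1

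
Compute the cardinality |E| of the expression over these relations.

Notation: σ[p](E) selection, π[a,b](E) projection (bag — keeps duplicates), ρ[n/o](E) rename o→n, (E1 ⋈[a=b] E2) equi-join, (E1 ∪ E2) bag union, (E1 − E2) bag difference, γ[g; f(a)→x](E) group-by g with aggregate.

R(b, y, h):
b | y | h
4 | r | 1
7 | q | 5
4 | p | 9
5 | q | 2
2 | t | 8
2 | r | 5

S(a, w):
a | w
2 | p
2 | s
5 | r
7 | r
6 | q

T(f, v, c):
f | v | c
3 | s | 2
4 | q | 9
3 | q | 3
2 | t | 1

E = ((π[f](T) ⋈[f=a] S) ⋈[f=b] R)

Subexpression sizes:
  T → 4
  π[f](T) → 4
  S → 5
  (π[f](T) ⋈[f=a] S) → 2
  R → 6
  ((π[f](T) ⋈[f=a] S) ⋈[f=b] R) → 4

|E| = 4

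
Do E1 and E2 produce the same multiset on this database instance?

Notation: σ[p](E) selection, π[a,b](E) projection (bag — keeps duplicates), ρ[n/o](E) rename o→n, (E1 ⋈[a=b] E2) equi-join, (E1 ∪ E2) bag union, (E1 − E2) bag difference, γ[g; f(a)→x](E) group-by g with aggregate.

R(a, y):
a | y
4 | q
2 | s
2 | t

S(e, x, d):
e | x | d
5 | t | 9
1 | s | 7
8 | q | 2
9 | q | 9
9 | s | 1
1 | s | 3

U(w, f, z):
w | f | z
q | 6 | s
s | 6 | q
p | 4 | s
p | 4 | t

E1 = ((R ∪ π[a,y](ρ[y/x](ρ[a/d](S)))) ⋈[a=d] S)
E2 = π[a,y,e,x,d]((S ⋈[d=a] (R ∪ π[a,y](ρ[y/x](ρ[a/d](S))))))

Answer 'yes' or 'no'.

E1 stepwise |·|:
  R → 3
  S → 6
  ρ[a/d](S) → 6
  ρ[y/x](ρ[a/d](S)) → 6
  π[a,y](ρ[y/x](ρ[a/d](S))) → 6
  (R ∪ π[a,y](ρ[y/x](ρ[a/d](S)))) → 9
  S → 6
  ((R ∪ π[a,y](ρ[y/x](ρ[a/d](S)))) ⋈[a=d] S) → 10
E2 stepwise |·|:
  S → 6
  R → 3
  S → 6
  ρ[a/d](S) → 6
  ρ[y/x](ρ[a/d](S)) → 6
  π[a,y](ρ[y/x](ρ[a/d](S))) → 6
  (R ∪ π[a,y](ρ[y/x](ρ[a/d](S)))) → 9
  (S ⋈[d=a] (R ∪ π[a,y](ρ[y/x](ρ[a/d](S))))) → 10
  π[a,y,e,x,d]((S ⋈[d=a] (R ∪ π[a,y](ρ[y/x](ρ[a/d](S)))))) → 10

E1 and E2 produce the same multiset:
a | y | e | x | d
1 | s | 9 | s | 1
2 | q | 8 | q | 2
2 | s | 8 | q | 2
2 | t | 8 | q | 2
3 | s | 1 | s | 3
7 | s | 1 | s | 7
9 | q | 5 | t | 9
9 | q | 9 | q | 9
9 | t | 5 | t | 9
9 | t | 9 | q | 9

yes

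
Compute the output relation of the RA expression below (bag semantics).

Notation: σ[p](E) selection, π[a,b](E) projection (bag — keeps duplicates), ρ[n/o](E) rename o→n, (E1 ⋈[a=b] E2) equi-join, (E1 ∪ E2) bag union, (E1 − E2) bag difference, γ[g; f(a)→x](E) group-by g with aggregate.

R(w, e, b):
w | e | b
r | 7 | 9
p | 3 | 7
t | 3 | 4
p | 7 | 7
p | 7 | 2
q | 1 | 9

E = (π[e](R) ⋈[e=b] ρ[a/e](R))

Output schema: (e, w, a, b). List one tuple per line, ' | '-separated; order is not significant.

Stepwise |·|:
  R → 6
  π[e](R) → 6
  R → 6
  ρ[a/e](R) → 6
  (π[e](R) ⋈[e=b] ρ[a/e](R)) → 6

== RESULT ==
e | w | a | b
7 | p | 3 | 7
7 | p | 3 | 7
7 | p | 3 | 7
7 | p | 7 | 7
7 | p | 7 | 7
7 | p | 7 | 7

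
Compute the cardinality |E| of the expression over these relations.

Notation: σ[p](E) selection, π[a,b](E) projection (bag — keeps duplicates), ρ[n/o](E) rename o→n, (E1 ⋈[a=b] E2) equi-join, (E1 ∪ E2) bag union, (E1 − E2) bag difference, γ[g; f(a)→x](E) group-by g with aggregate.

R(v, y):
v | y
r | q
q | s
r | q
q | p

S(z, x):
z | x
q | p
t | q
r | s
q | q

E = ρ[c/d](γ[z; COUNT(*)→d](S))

Row counts bottom-up:
  S → 4
  γ[z; COUNT(*)→d](S) → 3
  ρ[c/d](γ[z; COUNT(*)→d](S)) → 3

|E| = 3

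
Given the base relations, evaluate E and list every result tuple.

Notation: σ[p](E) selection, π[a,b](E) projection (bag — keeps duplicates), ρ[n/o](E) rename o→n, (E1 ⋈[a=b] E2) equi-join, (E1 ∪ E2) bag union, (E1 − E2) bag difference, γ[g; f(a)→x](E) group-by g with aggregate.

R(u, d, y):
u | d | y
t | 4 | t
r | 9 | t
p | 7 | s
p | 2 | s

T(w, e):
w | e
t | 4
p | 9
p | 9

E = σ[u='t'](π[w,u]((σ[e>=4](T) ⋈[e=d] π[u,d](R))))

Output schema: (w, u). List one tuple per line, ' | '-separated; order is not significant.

Row counts bottom-up:
  T → 3
  σ[e>=4](T) → 3
  R → 4
  π[u,d](R) → 4
  (σ[e>=4](T) ⋈[e=d] π[u,d](R)) → 3
  π[w,u]((σ[e>=4](T) ⋈[e=d] π[u,d](R))) → 3
  σ[u='t'](π[w,u]((σ[e>=4](T) ⋈[e=d] π[u,d](R)))) → 1

== RESULT ==
w | u
t | t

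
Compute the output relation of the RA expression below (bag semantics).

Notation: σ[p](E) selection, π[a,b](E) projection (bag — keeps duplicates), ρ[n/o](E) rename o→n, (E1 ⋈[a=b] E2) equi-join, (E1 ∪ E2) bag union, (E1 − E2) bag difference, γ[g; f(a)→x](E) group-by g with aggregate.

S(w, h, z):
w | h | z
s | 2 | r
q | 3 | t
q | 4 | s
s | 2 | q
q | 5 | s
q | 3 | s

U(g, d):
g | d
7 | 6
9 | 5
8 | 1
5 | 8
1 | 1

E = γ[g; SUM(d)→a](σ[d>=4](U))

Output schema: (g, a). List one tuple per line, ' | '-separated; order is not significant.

Stepwise |·|:
  U → 5
  σ[d>=4](U) → 3
  γ[g; SUM(d)→a](σ[d>=4](U)) → 3

== RESULT ==
g | a
5 | 8
7 | 6
9 | 5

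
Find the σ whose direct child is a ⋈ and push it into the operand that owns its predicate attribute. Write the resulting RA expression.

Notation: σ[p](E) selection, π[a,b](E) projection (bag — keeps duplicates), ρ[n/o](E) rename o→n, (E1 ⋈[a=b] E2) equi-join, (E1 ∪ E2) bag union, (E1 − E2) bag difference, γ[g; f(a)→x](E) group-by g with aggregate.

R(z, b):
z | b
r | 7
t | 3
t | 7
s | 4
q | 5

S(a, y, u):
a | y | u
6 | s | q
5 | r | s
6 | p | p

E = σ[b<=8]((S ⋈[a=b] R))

σ filters on b, owned by the right side.
E' = (S ⋈[a=b] σ[b<=8](R))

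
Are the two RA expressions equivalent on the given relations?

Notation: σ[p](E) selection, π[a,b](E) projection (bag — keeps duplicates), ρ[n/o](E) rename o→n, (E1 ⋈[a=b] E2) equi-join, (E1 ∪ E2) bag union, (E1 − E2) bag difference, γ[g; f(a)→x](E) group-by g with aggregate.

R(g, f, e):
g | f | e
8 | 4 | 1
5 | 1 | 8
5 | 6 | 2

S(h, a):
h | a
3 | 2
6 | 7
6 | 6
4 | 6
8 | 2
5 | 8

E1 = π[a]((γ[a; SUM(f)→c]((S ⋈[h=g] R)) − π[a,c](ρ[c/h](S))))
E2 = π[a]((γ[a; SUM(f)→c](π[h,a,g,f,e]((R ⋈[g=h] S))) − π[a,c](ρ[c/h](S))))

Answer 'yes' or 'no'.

E1 row counts bottom-up:
  S → 6
  R → 3
  (S ⋈[h=g] R) → 3
  γ[a; SUM(f)→c]((S ⋈[h=g] R)) → 2
  S → 6
  ρ[c/h](S) → 6
  π[a,c](ρ[c/h](S)) → 6
  (γ[a; SUM(f)→c]((S ⋈[h=g] R)) − π[a,c](ρ[c/h](S))) → 2
  π[a]((γ[a; SUM(f)→c]((S ⋈[h=g] R)) − π[a,c](ρ[c/h](S)))) → 2
E2 row counts bottom-up:
  R → 3
  S → 6
  (R ⋈[g=h] S) → 3
  π[h,a,g,f,e]((R ⋈[g=h] S)) → 3
  γ[a; SUM(f)→c](π[h,a,g,f,e]((R ⋈[g=h] S))) → 2
  S → 6
  ρ[c/h](S) → 6
  π[a,c](ρ[c/h](S)) → 6
  (γ[a; SUM(f)→c](π[h,a,g,f,e]((R ⋈[g=h] S))) − π[a,c](ρ[c/h](S))) → 2
  π[a]((γ[a; SUM(f)→c](π[h,a,g,f,e]((R ⋈[g=h] S))) − π[a,c](ρ[c/h](S)))) → 2

E1 and E2 produce the same multiset:
a
2
8

yes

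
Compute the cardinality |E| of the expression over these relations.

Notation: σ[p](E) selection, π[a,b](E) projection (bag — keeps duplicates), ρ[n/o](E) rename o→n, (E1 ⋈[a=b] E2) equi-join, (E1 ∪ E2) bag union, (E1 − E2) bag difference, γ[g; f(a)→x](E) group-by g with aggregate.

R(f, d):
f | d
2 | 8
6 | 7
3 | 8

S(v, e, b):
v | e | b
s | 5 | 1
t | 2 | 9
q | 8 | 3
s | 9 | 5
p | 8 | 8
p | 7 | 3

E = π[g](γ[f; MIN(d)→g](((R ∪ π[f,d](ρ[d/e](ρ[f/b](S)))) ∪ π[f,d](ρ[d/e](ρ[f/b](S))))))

Per-node cardinality:
  R → 3
  S → 6
  ρ[f/b](S) → 6
  ρ[d/e](ρ[f/b](S)) → 6
  π[f,d](ρ[d/e](ρ[f/b](S))) → 6
  (R ∪ π[f,d](ρ[d/e](ρ[f/b](S)))) → 9
  S → 6
  ρ[f/b](S) → 6
  ρ[d/e](ρ[f/b](S)) → 6
  π[f,d](ρ[d/e](ρ[f/b](S))) → 6
  ((R ∪ π[f,d](ρ[d/e](ρ[f/b](S)))) ∪ π[f,d](ρ[d/e](ρ[f/b](S)))) → 15
  γ[f; MIN(d)→g](((R ∪ π[f,d](ρ[d/e](ρ[f/b](S)))) ∪ π[f,d](ρ[d/e](ρ[f/b](S))))) → 7
  π[g](γ[f; MIN(d)→g](((R ∪ π[f,d](ρ[d/e](ρ[f/b](S)))) ∪ π[f,d](ρ[d/e](ρ[f/b](S)))))) → 7

|E| = 7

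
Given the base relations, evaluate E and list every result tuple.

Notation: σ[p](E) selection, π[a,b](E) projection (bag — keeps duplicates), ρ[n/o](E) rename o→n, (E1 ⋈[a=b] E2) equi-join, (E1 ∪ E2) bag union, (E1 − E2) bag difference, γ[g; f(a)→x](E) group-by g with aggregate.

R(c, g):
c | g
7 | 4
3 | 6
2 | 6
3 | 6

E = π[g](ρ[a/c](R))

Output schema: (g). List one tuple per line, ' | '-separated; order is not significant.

Row counts bottom-up:
  R → 4
  ρ[a/c](R) → 4
  π[g](ρ[a/c](R)) → 4

== RESULT ==
g
4
6
6
6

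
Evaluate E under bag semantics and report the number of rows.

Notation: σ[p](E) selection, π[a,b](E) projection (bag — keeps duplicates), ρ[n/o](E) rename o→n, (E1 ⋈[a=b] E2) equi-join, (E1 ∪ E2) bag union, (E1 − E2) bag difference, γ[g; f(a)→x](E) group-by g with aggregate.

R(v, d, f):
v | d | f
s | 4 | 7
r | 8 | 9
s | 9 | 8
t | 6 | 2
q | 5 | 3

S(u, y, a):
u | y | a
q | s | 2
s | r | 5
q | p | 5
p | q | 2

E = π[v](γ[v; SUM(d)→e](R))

Per-node cardinality:
  R → 5
  γ[v; SUM(d)→e](R) → 4
  π[v](γ[v; SUM(d)→e](R)) → 4

|E| = 4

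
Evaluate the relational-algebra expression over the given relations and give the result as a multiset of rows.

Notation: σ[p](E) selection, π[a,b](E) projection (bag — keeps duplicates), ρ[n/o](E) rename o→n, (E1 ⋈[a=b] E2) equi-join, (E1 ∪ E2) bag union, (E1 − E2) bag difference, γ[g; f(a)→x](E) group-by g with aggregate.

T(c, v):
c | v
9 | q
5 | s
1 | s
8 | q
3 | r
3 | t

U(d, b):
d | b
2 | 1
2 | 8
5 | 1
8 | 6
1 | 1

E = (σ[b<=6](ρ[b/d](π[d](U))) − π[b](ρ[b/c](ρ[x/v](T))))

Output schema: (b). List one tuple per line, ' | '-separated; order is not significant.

Row counts bottom-up:
  U → 5
  π[d](U) → 5
  ρ[b/d](π[d](U)) → 5
  σ[b<=6](ρ[b/d](π[d](U))) → 4
  T → 6
  ρ[x/v](T) → 6
  ρ[b/c](ρ[x/v](T)) → 6
  π[b](ρ[b/c](ρ[x/v](T))) → 6
  (σ[b<=6](ρ[b/d](π[d](U))) − π[b](ρ[b/c](ρ[x/v](T)))) → 2

== RESULT ==
b
2
2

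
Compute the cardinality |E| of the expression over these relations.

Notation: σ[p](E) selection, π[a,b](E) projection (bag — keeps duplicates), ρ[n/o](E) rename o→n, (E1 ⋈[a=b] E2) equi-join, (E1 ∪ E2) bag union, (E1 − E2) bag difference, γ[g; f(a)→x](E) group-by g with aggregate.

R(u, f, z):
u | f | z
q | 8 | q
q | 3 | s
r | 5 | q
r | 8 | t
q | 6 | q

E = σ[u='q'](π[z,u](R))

Row counts bottom-up:
  R → 5
  π[z,u](R) → 5
  σ[u='q'](π[z,u](R)) → 3

|E| = 3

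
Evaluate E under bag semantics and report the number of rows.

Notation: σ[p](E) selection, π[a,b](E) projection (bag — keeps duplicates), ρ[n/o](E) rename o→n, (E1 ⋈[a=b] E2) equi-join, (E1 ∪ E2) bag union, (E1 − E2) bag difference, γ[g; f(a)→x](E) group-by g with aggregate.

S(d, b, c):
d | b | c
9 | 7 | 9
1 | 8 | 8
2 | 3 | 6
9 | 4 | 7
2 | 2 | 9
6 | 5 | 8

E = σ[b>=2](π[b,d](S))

Row counts bottom-up:
  S → 6
  π[b,d](S) → 6
  σ[b>=2](π[b,d](S)) → 6

|E| = 6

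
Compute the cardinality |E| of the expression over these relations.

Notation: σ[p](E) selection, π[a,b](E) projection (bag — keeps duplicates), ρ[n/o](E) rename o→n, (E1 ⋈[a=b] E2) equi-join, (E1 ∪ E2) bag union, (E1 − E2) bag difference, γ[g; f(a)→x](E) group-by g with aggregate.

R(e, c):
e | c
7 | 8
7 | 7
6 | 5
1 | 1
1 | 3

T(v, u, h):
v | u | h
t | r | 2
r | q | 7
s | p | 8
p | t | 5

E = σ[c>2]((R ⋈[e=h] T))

Row counts bottom-up:
  R → 5
  T → 4
  (R ⋈[e=h] T) → 2
  σ[c>2]((R ⋈[e=h] T)) → 2

|E| = 2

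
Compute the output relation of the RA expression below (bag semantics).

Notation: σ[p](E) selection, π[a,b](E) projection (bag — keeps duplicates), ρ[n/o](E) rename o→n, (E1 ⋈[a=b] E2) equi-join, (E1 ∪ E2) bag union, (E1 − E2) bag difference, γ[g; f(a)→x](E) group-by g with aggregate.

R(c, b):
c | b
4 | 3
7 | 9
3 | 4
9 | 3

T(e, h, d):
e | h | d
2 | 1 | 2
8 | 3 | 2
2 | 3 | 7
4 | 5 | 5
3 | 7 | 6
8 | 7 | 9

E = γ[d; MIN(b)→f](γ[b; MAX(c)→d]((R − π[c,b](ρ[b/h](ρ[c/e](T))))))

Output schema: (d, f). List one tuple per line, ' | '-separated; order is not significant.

Row counts bottom-up:
  R → 4
  T → 6
  ρ[c/e](T) → 6
  ρ[b/h](ρ[c/e](T)) → 6
  π[c,b](ρ[b/h](ρ[c/e](T))) → 6
  (R − π[c,b](ρ[b/h](ρ[c/e](T)))) → 4
  γ[b; MAX(c)→d]((R − π[c,b](ρ[b/h](ρ[c/e](T))))) → 3
  γ[d; MIN(b)→f](γ[b; MAX(c)→d]((R − π[c,b](ρ[b/h](ρ[c/e](T)))))) → 3

== RESULT ==
d | f
3 | 4
7 | 9
9 | 3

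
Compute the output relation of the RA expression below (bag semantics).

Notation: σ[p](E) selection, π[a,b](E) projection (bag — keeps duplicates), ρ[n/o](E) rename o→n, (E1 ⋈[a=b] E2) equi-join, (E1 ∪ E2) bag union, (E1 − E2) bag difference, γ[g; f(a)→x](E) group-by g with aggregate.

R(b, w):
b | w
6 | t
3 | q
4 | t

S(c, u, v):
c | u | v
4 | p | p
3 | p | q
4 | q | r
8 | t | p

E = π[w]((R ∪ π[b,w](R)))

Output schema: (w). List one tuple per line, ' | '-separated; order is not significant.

Stepwise |·|:
  R → 3
  R → 3
  π[b,w](R) → 3
  (R ∪ π[b,w](R)) → 6
  π[w]((R ∪ π[b,w](R))) → 6

== RESULT ==
w
q
q
t
t
t
t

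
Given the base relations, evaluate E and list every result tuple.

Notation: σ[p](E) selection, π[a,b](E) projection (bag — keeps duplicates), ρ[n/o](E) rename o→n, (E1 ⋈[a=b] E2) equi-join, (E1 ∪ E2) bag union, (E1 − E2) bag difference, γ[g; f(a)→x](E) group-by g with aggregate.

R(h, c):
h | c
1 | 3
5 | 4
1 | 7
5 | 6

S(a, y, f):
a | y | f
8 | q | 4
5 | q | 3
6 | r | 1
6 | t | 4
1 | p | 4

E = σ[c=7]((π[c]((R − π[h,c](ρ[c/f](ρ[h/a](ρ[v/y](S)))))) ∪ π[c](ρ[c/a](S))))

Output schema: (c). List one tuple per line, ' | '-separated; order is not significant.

Row counts bottom-up:
  R → 4
  S → 5
  ρ[v/y](S) → 5
  ρ[h/a](ρ[v/y](S)) → 5
  ρ[c/f](ρ[h/a](ρ[v/y](S))) → 5
  π[h,c](ρ[c/f](ρ[h/a](ρ[v/y](S)))) → 5
  (R − π[h,c](ρ[c/f](ρ[h/a](ρ[v/y](S))))) → 4
  π[c]((R − π[h,c](ρ[c/f](ρ[h/a](ρ[v/y](S)))))) → 4
  S → 5
  ρ[c/a](S) → 5
  π[c](ρ[c/a](S)) → 5
  (π[c]((R − π[h,c](ρ[c/f](ρ[h/a](ρ[v/y](S)))))) ∪ π[c](ρ[c/a](S))) → 9
  σ[c=7]((π[c]((R − π[h,c](ρ[c/f](ρ[h/a](ρ[v/y](S)))))) ∪ π[c](ρ[c/a](S)))) → 1

== RESULT ==
c
7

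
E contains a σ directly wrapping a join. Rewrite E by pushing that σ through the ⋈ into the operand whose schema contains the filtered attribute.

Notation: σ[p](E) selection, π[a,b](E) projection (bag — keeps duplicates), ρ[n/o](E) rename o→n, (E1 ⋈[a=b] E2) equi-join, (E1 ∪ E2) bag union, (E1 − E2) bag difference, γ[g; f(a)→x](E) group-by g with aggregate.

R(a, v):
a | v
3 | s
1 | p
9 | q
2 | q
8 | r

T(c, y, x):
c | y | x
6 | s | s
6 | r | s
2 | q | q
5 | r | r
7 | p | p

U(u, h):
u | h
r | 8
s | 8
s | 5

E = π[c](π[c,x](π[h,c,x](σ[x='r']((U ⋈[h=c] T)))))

σ filters on x, owned by the right side.
E' = π[c](π[c,x](π[h,c,x]((U ⋈[h=c] σ[x='r'](T)))))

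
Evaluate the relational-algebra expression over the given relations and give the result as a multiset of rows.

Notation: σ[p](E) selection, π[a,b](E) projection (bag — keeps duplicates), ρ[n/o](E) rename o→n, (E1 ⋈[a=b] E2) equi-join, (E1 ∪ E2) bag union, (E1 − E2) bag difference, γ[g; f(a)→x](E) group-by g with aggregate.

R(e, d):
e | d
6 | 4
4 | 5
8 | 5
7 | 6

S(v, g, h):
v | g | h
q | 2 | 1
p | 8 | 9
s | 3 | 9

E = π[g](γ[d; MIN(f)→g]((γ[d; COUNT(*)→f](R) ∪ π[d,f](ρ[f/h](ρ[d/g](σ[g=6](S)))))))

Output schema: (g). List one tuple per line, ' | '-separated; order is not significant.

Row counts bottom-up:
  R → 4
  γ[d; COUNT(*)→f](R) → 3
  S → 3
  σ[g=6](S) → 0
  ρ[d/g](σ[g=6](S)) → 0
  ρ[f/h](ρ[d/g](σ[g=6](S))) → 0
  π[d,f](ρ[f/h](ρ[d/g](σ[g=6](S)))) → 0
  (γ[d; COUNT(*)→f](R) ∪ π[d,f](ρ[f/h](ρ[d/g](σ[g=6](S))))) → 3
  γ[d; MIN(f)→g]((γ[d; COUNT(*)→f](R) ∪ π[d,f](ρ[f/h](ρ[d/g](σ[g=6](S)))))) → 3
  π[g](γ[d; MIN(f)→g]((γ[d; COUNT(*)→f](R) ∪ π[d,f](ρ[f/h](ρ[d/g](σ[g=6](S))))))) → 3

== RESULT ==
g
1
1
2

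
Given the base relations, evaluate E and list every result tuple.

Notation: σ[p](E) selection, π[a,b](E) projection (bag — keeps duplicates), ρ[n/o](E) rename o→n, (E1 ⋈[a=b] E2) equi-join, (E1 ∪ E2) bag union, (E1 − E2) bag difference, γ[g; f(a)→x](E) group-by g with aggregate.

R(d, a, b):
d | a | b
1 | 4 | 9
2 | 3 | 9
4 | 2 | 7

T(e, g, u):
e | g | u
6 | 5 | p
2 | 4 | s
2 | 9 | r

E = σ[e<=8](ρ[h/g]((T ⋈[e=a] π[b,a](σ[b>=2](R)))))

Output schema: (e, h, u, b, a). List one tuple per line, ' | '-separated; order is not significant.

Per-node cardinality:
  T → 3
  R → 3
  σ[b>=2](R) → 3
  π[b,a](σ[b>=2](R)) → 3
  (T ⋈[e=a] π[b,a](σ[b>=2](R))) → 2
  ρ[h/g]((T ⋈[e=a] π[b,a](σ[b>=2](R)))) → 2
  σ[e<=8](ρ[h/g]((T ⋈[e=a] π[b,a](σ[b>=2](R))))) → 2

== RESULT ==
e | h | u | b | a
2 | 4 | s | 7 | 2
2 | 9 | r | 7 | 2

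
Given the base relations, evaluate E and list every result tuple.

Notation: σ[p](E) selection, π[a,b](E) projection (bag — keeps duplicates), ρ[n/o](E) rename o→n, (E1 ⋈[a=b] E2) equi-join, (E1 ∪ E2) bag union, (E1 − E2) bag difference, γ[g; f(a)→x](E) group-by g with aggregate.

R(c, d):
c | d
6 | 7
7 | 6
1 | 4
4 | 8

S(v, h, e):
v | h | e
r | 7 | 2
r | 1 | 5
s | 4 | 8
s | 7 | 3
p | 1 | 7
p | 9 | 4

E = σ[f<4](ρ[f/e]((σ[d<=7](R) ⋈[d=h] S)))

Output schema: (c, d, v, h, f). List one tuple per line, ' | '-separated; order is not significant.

Subexpression sizes:
  R → 4
  σ[d<=7](R) → 3
  S → 6
  (σ[d<=7](R) ⋈[d=h] S) → 3
  ρ[f/e]((σ[d<=7](R) ⋈[d=h] S)) → 3
  σ[f<4](ρ[f/e]((σ[d<=7](R) ⋈[d=h] S))) → 2

== RESULT ==
c | d | v | h | f
6 | 7 | r | 7 | 2
6 | 7 | s | 7 | 3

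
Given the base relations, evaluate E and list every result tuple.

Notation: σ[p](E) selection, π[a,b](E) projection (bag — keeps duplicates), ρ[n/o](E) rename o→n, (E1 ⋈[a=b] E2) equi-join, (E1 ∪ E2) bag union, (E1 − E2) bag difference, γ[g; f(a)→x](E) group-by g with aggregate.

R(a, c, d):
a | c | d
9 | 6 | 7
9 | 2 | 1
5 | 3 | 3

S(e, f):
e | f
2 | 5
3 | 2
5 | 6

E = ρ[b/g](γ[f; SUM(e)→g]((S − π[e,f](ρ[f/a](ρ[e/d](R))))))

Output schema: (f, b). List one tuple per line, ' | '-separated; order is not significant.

Subexpression sizes:
  S → 3
  R → 3
  ρ[e/d](R) → 3
  ρ[f/a](ρ[e/d](R)) → 3
  π[e,f](ρ[f/a](ρ[e/d](R))) → 3
  (S − π[e,f](ρ[f/a](ρ[e/d](R)))) → 3
  γ[f; SUM(e)→g]((S − π[e,f](ρ[f/a](ρ[e/d](R))))) → 3
  ρ[b/g](γ[f; SUM(e)→g]((S − π[e,f](ρ[f/a](ρ[e/d](R)))))) → 3

== RESULT ==
f | b
2 | 3
5 | 2
6 | 5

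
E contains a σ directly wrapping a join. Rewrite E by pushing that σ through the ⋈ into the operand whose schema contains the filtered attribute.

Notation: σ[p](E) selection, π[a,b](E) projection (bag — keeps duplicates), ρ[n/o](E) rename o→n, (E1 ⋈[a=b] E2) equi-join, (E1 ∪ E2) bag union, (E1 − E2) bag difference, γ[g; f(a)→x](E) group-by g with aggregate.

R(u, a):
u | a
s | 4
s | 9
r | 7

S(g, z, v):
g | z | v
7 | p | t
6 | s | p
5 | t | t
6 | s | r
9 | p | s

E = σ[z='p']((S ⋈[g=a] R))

σ filters on z, owned by the left side.
E' = (σ[z='p'](S) ⋈[g=a] R)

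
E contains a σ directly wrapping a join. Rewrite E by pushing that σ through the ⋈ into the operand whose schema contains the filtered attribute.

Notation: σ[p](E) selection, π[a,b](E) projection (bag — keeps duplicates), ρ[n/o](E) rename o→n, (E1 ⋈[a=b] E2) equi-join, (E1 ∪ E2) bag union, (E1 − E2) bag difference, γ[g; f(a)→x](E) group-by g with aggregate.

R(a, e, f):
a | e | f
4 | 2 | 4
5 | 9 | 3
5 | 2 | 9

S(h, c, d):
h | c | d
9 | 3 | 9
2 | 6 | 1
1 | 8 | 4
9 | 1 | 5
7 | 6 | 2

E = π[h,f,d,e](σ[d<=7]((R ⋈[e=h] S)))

σ filters on d, owned by the right side.
E' = π[h,f,d,e]((R ⋈[e=h] σ[d<=7](S)))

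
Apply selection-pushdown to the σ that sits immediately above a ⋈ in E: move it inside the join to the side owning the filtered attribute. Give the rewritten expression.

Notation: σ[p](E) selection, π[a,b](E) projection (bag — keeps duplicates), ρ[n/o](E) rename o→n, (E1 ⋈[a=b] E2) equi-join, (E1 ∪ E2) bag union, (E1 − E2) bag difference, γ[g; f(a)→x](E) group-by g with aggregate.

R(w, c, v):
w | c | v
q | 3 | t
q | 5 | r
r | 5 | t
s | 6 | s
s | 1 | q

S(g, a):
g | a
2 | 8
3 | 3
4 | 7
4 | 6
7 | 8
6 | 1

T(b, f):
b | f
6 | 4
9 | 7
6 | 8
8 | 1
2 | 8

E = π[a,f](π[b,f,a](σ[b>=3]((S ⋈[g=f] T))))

σ filters on b, owned by the right side.
E' = π[a,f](π[b,f,a]((S ⋈[g=f] σ[b>=3](T))))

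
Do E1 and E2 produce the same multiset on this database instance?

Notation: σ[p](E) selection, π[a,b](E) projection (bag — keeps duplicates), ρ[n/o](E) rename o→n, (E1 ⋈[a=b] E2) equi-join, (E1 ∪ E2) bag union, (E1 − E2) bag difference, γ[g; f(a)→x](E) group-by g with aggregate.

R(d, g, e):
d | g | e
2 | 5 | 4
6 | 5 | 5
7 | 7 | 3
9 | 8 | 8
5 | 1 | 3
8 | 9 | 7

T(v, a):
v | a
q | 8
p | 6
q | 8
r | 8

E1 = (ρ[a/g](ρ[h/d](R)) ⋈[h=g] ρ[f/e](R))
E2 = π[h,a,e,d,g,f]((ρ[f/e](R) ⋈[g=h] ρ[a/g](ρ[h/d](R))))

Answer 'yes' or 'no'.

E1 per-node cardinality:
  R → 6
  ρ[h/d](R) → 6
  ρ[a/g](ρ[h/d](R)) → 6
  R → 6
  ρ[f/e](R) → 6
  (ρ[a/g](ρ[h/d](R)) ⋈[h=g] ρ[f/e](R)) → 5
E2 per-node cardinality:
  R → 6
  ρ[f/e](R) → 6
  R → 6
  ρ[h/d](R) → 6
  ρ[a/g](ρ[h/d](R)) → 6
  (ρ[f/e](R) ⋈[g=h] ρ[a/g](ρ[h/d](R))) → 5
  π[h,a,e,d,g,f]((ρ[f/e](R) ⋈[g=h] ρ[a/g](ρ[h/d](R)))) → 5

E1 and E2 produce the same multiset:
h | a | e | d | g | f
5 | 1 | 3 | 2 | 5 | 4
5 | 1 | 3 | 6 | 5 | 5
7 | 7 | 3 | 7 | 7 | 3
8 | 9 | 7 | 9 | 8 | 8
9 | 8 | 8 | 8 | 9 | 7

yes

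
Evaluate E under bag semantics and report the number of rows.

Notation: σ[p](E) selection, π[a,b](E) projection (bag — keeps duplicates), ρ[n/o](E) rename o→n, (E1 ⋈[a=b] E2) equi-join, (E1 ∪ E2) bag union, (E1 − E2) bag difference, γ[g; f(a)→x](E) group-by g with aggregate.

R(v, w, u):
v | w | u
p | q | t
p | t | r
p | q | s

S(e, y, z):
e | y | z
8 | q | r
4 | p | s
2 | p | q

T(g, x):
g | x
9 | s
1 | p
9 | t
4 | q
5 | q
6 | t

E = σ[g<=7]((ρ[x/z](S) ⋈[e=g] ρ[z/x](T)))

Per-node cardinality:
  S → 3
  ρ[x/z](S) → 3
  T → 6
  ρ[z/x](T) → 6
  (ρ[x/z](S) ⋈[e=g] ρ[z/x](T)) → 1
  σ[g<=7]((ρ[x/z](S) ⋈[e=g] ρ[z/x](T))) → 1

|E| = 1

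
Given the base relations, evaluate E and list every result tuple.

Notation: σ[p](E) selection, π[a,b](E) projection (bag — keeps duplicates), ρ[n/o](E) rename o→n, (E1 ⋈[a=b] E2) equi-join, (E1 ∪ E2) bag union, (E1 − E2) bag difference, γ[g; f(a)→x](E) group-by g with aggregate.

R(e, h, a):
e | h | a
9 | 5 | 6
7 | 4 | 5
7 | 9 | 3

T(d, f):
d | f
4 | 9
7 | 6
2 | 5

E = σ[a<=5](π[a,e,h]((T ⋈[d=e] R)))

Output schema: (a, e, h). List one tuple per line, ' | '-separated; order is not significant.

Subexpression sizes:
  T → 3
  R → 3
  (T ⋈[d=e] R) → 2
  π[a,e,h]((T ⋈[d=e] R)) → 2
  σ[a<=5](π[a,e,h]((T ⋈[d=e] R))) → 2

== RESULT ==
a | e | h
3 | 7 | 9
5 | 7 | 4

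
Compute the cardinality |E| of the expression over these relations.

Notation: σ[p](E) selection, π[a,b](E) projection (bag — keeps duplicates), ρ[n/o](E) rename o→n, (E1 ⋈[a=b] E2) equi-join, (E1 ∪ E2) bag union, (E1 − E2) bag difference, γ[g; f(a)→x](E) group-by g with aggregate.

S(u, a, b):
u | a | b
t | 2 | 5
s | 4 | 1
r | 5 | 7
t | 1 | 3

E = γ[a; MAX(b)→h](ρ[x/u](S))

Stepwise |·|:
  S → 4
  ρ[x/u](S) → 4
  γ[a; MAX(b)→h](ρ[x/u](S)) → 4

|E| = 4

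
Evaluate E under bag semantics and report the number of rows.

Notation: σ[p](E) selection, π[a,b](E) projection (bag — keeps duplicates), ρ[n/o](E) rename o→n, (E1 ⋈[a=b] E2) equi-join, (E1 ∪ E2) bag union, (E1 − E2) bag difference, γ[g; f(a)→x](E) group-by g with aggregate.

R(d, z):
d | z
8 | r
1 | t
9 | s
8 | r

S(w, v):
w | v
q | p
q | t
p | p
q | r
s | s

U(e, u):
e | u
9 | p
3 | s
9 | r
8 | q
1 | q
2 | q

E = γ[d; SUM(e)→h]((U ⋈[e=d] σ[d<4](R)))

Subexpression sizes:
  U → 6
  R → 4
  σ[d<4](R) → 1
  (U ⋈[e=d] σ[d<4](R)) → 1
  γ[d; SUM(e)→h]((U ⋈[e=d] σ[d<4](R))) → 1

|E| = 1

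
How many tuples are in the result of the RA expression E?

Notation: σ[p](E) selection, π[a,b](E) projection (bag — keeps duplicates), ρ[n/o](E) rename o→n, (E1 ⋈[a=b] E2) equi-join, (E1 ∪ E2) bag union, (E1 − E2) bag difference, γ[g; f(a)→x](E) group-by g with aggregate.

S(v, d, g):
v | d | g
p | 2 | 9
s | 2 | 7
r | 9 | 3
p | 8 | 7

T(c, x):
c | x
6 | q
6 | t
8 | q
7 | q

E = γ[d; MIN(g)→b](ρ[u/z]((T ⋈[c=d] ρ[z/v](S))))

Row counts bottom-up:
  T → 4
  S → 4
  ρ[z/v](S) → 4
  (T ⋈[c=d] ρ[z/v](S)) → 1
  ρ[u/z]((T ⋈[c=d] ρ[z/v](S))) → 1
  γ[d; MIN(g)→b](ρ[u/z]((T ⋈[c=d] ρ[z/v](S)))) → 1

|E| = 1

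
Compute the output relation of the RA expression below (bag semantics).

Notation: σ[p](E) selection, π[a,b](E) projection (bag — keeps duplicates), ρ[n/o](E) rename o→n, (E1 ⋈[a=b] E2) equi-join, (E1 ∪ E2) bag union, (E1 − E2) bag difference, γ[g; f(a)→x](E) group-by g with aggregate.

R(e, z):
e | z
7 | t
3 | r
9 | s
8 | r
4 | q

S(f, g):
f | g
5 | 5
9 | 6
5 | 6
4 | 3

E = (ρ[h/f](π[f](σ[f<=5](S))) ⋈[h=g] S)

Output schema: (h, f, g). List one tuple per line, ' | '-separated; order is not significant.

Stepwise |·|:
  S → 4
  σ[f<=5](S) → 3
  π[f](σ[f<=5](S)) → 3
  ρ[h/f](π[f](σ[f<=5](S))) → 3
  S → 4
  (ρ[h/f](π[f](σ[f<=5](S))) ⋈[h=g] S) → 2

== RESULT ==
h | f | g
5 | 5 | 5
5 | 5 | 5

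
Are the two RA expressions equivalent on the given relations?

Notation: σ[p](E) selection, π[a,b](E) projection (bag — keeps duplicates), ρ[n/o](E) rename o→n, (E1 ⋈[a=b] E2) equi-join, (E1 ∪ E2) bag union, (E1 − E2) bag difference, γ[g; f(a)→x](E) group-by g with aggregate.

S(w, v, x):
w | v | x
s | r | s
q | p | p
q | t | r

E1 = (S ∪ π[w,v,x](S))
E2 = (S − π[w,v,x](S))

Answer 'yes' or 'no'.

E1 subexpression sizes:
  S → 3
  S → 3
  π[w,v,x](S) → 3
  (S ∪ π[w,v,x](S)) → 6
E2 subexpression sizes:
  S → 3
  S → 3
  π[w,v,x](S) → 3
  (S − π[w,v,x](S)) → 0

E1 result:
w | v | x
q | p | p
q | p | p
q | t | r
q | t | r
s | r | s
s | r | s
E2 result:
w | v | x
(0 rows)
Witness: ('s', 'r', 's') appears 2× in E1 but 0× in E2.

no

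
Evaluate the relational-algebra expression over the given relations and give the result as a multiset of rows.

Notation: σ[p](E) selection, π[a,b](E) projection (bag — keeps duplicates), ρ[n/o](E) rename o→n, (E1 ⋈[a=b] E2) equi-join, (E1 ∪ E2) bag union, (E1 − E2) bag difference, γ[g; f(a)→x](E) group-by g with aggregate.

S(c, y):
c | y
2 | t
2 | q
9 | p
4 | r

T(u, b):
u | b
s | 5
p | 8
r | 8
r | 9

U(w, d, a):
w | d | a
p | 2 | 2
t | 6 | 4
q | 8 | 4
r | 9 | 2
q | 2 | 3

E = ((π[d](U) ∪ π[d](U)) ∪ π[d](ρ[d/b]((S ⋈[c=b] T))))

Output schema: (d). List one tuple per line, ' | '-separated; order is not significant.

Row counts bottom-up:
  U → 5
  π[d](U) → 5
  U → 5
  π[d](U) → 5
  (π[d](U) ∪ π[d](U)) → 10
  S → 4
  T → 4
  (S ⋈[c=b] T) → 1
  ρ[d/b]((S ⋈[c=b] T)) → 1
  π[d](ρ[d/b]((S ⋈[c=b] T))) → 1
  ((π[d](U) ∪ π[d](U)) ∪ π[d](ρ[d/b]((S ⋈[c=b] T)))) → 11

== RESULT ==
d
2
2
2
2
6
6
8
8
9
9
9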